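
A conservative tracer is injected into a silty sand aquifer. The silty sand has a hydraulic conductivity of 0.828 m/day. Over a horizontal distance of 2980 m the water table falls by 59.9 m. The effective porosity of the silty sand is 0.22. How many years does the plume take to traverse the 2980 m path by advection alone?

Hydraulic gradient i = Δh / L = 59.9 / 2980 = 0.02010.
Darcy flux q = K · i = 0.8280 × 0.02010 = 0.01664 m/day.
Seepage velocity v = q / n_e = 0.01664 / 0.22 = 0.07565 m/day.
Travel time t = L / v = 2980 / 0.07565 = 39391 days = 107.8 years.

108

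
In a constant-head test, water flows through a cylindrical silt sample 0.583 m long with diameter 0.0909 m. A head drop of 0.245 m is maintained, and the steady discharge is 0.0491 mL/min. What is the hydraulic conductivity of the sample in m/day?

0.0259

Cross-sectional area A = π·(d/2)² = π × (0.0909/2)² = 0.006490 m².
Convert discharge: 0.0491 mL/min = 8.183e-10 m³/s.
Darcy's law rearranged: K = Q·L / (A·Δh) = 8.183e-10 × 0.583 / (0.006490 × 0.245) = 3.001e-07 m/s = 0.02593 m/day.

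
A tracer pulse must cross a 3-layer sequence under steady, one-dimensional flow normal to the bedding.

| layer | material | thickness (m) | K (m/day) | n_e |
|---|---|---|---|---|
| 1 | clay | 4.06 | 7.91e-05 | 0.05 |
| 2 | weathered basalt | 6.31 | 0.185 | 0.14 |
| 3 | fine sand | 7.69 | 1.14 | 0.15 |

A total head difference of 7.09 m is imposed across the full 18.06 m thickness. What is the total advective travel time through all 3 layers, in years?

44.4

With flow normal to the layers, continuity requires the same specific discharge q through every layer.
Σ(b_i/K_i) = 4.06/7.91e-05 + 6.31/0.185 + 7.69/1.14 = 51368 d.
q = Δh / Σ(b_i/K_i) = 7.09 / 51368 = 0.0001380 m/day.
In each layer the seepage velocity is v_i = q/n_i, so the layer transit time is t_i = b_i·n_i / q:
  layer 1 (clay): t_1 = 4.06 × 0.05 / 0.0001380 = 1471 d
  layer 2 (weathered basalt): t_2 = 6.31 × 0.14 / 0.0001380 = 6400 d
  layer 3 (fine sand): t_3 = 7.69 × 0.15 / 0.0001380 = 8357 d
Total t = Σ t_i = 16228 days = 44.43 years.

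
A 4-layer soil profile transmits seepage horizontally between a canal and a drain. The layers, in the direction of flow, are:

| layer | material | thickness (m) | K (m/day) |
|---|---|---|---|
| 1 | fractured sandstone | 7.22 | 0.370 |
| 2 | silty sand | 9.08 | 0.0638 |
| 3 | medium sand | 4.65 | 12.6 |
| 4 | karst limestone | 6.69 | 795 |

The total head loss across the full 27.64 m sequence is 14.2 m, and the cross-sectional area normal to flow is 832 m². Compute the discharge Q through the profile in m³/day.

Flow is perpendicular to layering, so the layers act in series and the equivalent K is the thickness-weighted harmonic mean.
Total thickness L = 7.22 + 9.08 + 4.65 + 6.69 = 27.64 m.
Σ(b_i/K_i) = 7.22/0.370 + 9.08/0.0638 + 4.65/12.6 + 6.69/795 = 162.2 d.
K_eq = L / Σ(b_i/K_i) = 27.64 / 162.2 = 0.1704 m/day.
Q = K_eq · A · (Δh/L) = 0.1704 × 832 × (14.2/27.64) = 72.83 m³/day.

72.8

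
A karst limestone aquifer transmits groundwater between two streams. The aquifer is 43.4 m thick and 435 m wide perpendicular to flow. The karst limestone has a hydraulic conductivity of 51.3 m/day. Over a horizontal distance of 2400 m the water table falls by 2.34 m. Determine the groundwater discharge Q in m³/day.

944

Cross-sectional area A = 435 × 43.4 = 18879 m².
Hydraulic gradient i = Δh / L = 2.34 / 2400 = 0.0009750.
Darcy's law: Q = K · A · i = 51.30 × 18879 × 0.0009750 = 944.3 m³/day.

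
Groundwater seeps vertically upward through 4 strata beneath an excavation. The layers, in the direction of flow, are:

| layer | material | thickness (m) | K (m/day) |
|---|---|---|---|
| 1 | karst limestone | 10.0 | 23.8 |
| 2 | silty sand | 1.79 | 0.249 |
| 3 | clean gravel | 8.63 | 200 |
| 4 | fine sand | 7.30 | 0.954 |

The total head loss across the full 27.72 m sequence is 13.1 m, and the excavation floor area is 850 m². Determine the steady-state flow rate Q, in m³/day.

728

Flow is perpendicular to layering, so the layers act in series and the equivalent K is the thickness-weighted harmonic mean.
Total thickness L = 10.0 + 1.79 + 8.63 + 7.30 = 27.72 m.
Σ(b_i/K_i) = 10.0/23.8 + 1.79/0.249 + 8.63/200 + 7.30/0.954 = 15.30 d.
K_eq = L / Σ(b_i/K_i) = 27.72 / 15.30 = 1.811 m/day.
Q = K_eq · A · (Δh/L) = 1.811 × 850 × (13.1/27.72) = 727.6 m³/day.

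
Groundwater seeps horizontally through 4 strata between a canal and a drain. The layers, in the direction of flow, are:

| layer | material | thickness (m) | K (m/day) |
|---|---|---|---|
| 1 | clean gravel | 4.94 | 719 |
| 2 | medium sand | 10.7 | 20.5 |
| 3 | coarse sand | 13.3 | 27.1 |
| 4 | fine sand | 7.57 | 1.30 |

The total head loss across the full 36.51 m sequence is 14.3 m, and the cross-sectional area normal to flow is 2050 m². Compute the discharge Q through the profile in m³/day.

Flow is perpendicular to layering, so the layers act in series and the equivalent K is the thickness-weighted harmonic mean.
Total thickness L = 4.94 + 10.7 + 13.3 + 7.57 = 36.51 m.
Σ(b_i/K_i) = 4.94/719 + 10.7/20.5 + 13.3/27.1 + 7.57/1.30 = 6.843 d.
K_eq = L / Σ(b_i/K_i) = 36.51 / 6.843 = 5.336 m/day.
Q = K_eq · A · (Δh/L) = 5.336 × 2050 × (14.3/36.51) = 4284 m³/day.

4280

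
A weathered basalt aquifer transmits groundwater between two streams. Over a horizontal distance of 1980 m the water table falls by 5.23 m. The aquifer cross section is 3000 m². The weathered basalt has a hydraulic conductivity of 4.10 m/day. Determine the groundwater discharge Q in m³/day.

Hydraulic gradient i = Δh / L = 5.23 / 1980 = 0.002641.
Darcy's law: Q = K · A · i = 4.100 × 3000 × 0.002641 = 32.49 m³/day.

32.5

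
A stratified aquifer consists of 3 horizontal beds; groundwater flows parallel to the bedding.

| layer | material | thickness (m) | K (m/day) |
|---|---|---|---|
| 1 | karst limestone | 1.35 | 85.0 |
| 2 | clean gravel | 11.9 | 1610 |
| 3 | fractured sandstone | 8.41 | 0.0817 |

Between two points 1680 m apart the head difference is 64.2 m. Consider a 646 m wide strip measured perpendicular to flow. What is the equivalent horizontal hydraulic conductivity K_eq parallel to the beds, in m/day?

Flow is parallel to layering, so each bed carries its own Darcy discharge and the transmissivities add.
Σ(K_i·b_i) = 85.0×1.35 + 1610×11.9 + 0.0817×8.41 = 19274 m²/day.
Total thickness b = 21.66 m, so K_eq = Σ(K_i·b_i)/b = 889.9 m/day.

890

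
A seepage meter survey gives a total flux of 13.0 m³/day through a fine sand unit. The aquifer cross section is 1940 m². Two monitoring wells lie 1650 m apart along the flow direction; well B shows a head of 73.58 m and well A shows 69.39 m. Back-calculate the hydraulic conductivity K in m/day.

2.64

Hydraulic gradient i = (73.58 − 69.39) / 1650 = 4.19 / 1650 = 0.002539.
From Q = K·A·i, K = Q / (A·i) = 13.0 / (1940 × 0.002539) = 2.639 m/day.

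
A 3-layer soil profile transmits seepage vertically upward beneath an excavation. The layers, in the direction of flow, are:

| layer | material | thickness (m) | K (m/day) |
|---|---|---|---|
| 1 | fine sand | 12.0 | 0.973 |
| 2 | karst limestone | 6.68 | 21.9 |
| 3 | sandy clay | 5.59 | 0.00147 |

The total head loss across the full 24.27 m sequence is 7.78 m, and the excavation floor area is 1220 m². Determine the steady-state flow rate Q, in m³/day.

Flow is perpendicular to layering, so the layers act in series and the equivalent K is the thickness-weighted harmonic mean.
Total thickness L = 12.0 + 6.68 + 5.59 = 24.27 m.
Σ(b_i/K_i) = 12.0/0.973 + 6.68/21.9 + 5.59/0.00147 = 3815 d.
K_eq = L / Σ(b_i/K_i) = 24.27 / 3815 = 0.006361 m/day.
Q = K_eq · A · (Δh/L) = 0.006361 × 1220 × (7.78/24.27) = 2.488 m³/day.

2.49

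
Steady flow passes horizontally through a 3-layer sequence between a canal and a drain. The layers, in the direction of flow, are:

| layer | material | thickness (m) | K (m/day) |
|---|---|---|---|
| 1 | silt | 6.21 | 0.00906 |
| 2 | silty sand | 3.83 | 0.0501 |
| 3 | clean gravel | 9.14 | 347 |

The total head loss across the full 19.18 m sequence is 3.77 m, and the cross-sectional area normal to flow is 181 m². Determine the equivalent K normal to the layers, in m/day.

0.0252

Flow is perpendicular to layering, so the layers act in series and the equivalent K is the thickness-weighted harmonic mean.
Total thickness L = 6.21 + 3.83 + 9.14 = 19.18 m.
Σ(b_i/K_i) = 6.21/0.00906 + 3.83/0.0501 + 9.14/347 = 761.9 d.
K_eq = L / Σ(b_i/K_i) = 19.18 / 761.9 = 0.02517 m/day.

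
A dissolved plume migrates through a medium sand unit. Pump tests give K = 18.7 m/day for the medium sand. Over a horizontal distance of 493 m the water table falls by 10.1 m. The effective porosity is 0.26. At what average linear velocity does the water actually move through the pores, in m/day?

1.47

Hydraulic gradient i = Δh / L = 10.1 / 493 = 0.02049.
Darcy flux q = K · i = 18.70 × 0.02049 = 0.3831 m/day.
Seepage velocity v = q / n_e = 0.3831 / 0.26 = 1.473 m/day.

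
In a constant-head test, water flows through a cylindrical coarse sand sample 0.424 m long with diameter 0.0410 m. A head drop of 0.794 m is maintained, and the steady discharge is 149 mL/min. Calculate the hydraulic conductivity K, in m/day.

86.8

Cross-sectional area A = π·(d/2)² = π × (0.0410/2)² = 0.001320 m².
Convert discharge: 149 mL/min = 2.483e-06 m³/s.
Darcy's law rearranged: K = Q·L / (A·Δh) = 2.483e-06 × 0.424 / (0.001320 × 0.794) = 0.001004 m/s = 86.78 m/day.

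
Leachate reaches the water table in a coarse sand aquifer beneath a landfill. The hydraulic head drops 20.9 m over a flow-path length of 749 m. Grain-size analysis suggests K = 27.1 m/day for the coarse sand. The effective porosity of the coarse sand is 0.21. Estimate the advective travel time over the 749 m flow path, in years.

0.569

Hydraulic gradient i = Δh / L = 20.9 / 749 = 0.02790.
Darcy flux q = K · i = 27.10 × 0.02790 = 0.7562 m/day.
Seepage velocity v = q / n_e = 0.7562 / 0.21 = 3.601 m/day.
Travel time t = L / v = 749 / 3.601 = 208.0 days = 0.5695 years.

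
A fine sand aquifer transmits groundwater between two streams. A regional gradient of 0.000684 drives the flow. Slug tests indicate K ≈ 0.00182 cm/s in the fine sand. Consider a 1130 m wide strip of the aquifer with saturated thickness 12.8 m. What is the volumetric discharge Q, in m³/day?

Convert K: 0.00182 cm/s × 864 = 1.572 m/day.
Cross-sectional area A = 1130 × 12.8 = 14464 m².
Hydraulic gradient i = 0.000684.
Darcy's law: Q = K · A · i = 1.572 × 14464 × 0.0006840 = 15.56 m³/day.

15.6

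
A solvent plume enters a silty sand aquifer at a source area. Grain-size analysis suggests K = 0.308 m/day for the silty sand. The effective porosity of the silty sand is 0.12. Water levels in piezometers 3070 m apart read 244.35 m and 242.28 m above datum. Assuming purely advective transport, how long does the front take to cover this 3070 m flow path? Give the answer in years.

4860

Hydraulic gradient i = (244.35 − 242.28) / 3070 = 2.07 / 3070 = 0.0006743.
Darcy flux q = K · i = 0.3080 × 0.0006743 = 0.0002077 m/day.
Seepage velocity v = q / n_e = 0.0002077 / 0.12 = 0.001731 m/day.
Travel time t = L / v = 3070 / 0.001731 = 1.774e+06 days = 4857 years.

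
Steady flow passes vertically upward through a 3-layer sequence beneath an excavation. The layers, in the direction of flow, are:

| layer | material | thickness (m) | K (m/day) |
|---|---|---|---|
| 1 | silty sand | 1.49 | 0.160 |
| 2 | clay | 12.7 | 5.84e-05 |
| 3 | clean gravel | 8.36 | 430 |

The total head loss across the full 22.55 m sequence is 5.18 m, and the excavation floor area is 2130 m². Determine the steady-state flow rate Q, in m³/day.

0.0507

Flow is perpendicular to layering, so the layers act in series and the equivalent K is the thickness-weighted harmonic mean.
Total thickness L = 1.49 + 12.7 + 8.36 = 22.55 m.
Σ(b_i/K_i) = 1.49/0.160 + 12.7/5.84e-05 + 8.36/430 = 2.175e+05 d.
K_eq = L / Σ(b_i/K_i) = 22.55 / 2.175e+05 = 0.0001037 m/day.
Q = K_eq · A · (Δh/L) = 0.0001037 × 2130 × (5.18/22.55) = 0.05073 m³/day.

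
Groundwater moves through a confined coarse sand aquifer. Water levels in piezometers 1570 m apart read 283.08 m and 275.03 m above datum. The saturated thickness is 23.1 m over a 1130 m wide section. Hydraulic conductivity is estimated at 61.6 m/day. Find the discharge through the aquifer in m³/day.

Cross-sectional area A = 1130 × 23.1 = 26103 m².
Hydraulic gradient i = (283.08 − 275.03) / 1570 = 8.05 / 1570 = 0.005127.
Darcy's law: Q = K · A · i = 61.60 × 26103 × 0.005127 = 8245 m³/day.

8240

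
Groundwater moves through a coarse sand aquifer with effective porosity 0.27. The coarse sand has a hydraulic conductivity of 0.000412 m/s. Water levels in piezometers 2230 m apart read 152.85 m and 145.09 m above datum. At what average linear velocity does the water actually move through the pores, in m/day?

Convert K: 0.000412 m/s × 86400 = 35.60 m/day.
Hydraulic gradient i = (152.85 − 145.09) / 2230 = 7.76 / 2230 = 0.003480.
Darcy flux q = K · i = 35.60 × 0.003480 = 0.1239 m/day.
Seepage velocity v = q / n_e = 0.1239 / 0.27 = 0.4588 m/day.

0.459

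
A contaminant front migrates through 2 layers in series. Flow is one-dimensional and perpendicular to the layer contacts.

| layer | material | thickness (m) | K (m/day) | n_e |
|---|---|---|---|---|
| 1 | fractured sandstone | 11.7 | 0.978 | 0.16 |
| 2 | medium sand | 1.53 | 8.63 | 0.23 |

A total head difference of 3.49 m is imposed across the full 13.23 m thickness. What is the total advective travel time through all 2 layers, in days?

7.74

With flow normal to the layers, continuity requires the same specific discharge q through every layer.
Σ(b_i/K_i) = 11.7/0.978 + 1.53/8.63 = 12.14 d.
q = Δh / Σ(b_i/K_i) = 3.49 / 12.14 = 0.2875 m/day.
In each layer the seepage velocity is v_i = q/n_i, so the layer transit time is t_i = b_i·n_i / q:
  layer 1 (fractured sandstone): t_1 = 11.7 × 0.16 / 0.2875 = 6.512 d
  layer 2 (medium sand): t_2 = 1.53 × 0.23 / 0.2875 = 1.224 d
Total t = Σ t_i = 7.736 days.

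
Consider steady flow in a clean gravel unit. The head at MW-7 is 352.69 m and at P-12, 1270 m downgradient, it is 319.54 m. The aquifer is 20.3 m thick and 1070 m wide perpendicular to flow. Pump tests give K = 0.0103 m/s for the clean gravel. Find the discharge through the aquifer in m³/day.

Convert K: 0.0103 m/s × 86400 = 889.9 m/day.
Cross-sectional area A = 1070 × 20.3 = 21721 m².
Hydraulic gradient i = (352.69 − 319.54) / 1270 = 33.15 / 1270 = 0.02610.
Darcy's law: Q = K · A · i = 889.9 × 21721 × 0.02610 = 5.046e+05 m³/day.

505000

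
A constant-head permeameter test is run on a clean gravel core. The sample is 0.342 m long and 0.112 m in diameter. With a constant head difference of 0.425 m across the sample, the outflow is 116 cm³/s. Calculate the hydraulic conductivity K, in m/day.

Cross-sectional area A = π·(d/2)² = π × (0.112/2)² = 0.009852 m².
Convert discharge: 116 cm³/s = 0.0001160 m³/s.
Darcy's law rearranged: K = Q·L / (A·Δh) = 0.0001160 × 0.342 / (0.009852 × 0.425) = 0.009475 m/s = 818.6 m/day.

819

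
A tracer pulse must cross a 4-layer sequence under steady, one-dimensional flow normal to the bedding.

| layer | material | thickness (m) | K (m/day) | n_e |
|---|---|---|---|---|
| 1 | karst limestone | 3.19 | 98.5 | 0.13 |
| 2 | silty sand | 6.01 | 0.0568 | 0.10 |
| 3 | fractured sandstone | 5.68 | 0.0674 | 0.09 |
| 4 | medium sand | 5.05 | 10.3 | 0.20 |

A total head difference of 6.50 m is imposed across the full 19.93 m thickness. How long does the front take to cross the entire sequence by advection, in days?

74.4

With flow normal to the layers, continuity requires the same specific discharge q through every layer.
Σ(b_i/K_i) = 3.19/98.5 + 6.01/0.0568 + 5.68/0.0674 + 5.05/10.3 = 190.6 d.
q = Δh / Σ(b_i/K_i) = 6.50 / 190.6 = 0.03410 m/day.
In each layer the seepage velocity is v_i = q/n_i, so the layer transit time is t_i = b_i·n_i / q:
  layer 1 (karst limestone): t_1 = 3.19 × 0.13 / 0.03410 = 12.16 d
  layer 2 (silty sand): t_2 = 6.01 × 0.10 / 0.03410 = 17.62 d
  layer 3 (fractured sandstone): t_3 = 5.68 × 0.09 / 0.03410 = 14.99 d
  layer 4 (medium sand): t_4 = 5.05 × 0.20 / 0.03410 = 29.62 d
Total t = Σ t_i = 74.39 days.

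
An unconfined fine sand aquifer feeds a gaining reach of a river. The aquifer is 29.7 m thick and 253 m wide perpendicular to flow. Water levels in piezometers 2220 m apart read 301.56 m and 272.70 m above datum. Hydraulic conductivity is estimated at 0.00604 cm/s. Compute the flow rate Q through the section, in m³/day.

510

Convert K: 0.00604 cm/s × 864 = 5.219 m/day.
Cross-sectional area A = 253 × 29.7 = 7514 m².
Hydraulic gradient i = (301.56 − 272.70) / 2220 = 28.86 / 2220 = 0.01300.
Darcy's law: Q = K · A · i = 5.219 × 7514 × 0.01300 = 509.8 m³/day.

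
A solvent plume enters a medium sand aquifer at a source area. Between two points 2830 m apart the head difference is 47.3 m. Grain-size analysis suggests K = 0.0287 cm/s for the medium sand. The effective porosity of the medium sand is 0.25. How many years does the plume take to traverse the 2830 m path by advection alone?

4.67

Convert K: 0.0287 cm/s × 864 = 24.80 m/day.
Hydraulic gradient i = Δh / L = 47.3 / 2830 = 0.01671.
Darcy flux q = K · i = 24.80 × 0.01671 = 0.4144 m/day.
Seepage velocity v = q / n_e = 0.4144 / 0.25 = 1.658 m/day.
Travel time t = L / v = 2830 / 1.658 = 1707 days = 4.674 years.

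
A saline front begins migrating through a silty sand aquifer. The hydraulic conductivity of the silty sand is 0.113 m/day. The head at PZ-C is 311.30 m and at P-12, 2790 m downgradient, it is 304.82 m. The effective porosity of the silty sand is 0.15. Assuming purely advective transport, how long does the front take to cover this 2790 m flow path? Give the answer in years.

Hydraulic gradient i = (311.30 − 304.82) / 2790 = 6.48 / 2790 = 0.002323.
Darcy flux q = K · i = 0.1130 × 0.002323 = 0.0002625 m/day.
Seepage velocity v = q / n_e = 0.0002625 / 0.15 = 0.001750 m/day.
Travel time t = L / v = 2790 / 0.001750 = 1.595e+06 days = 4366 years.

4370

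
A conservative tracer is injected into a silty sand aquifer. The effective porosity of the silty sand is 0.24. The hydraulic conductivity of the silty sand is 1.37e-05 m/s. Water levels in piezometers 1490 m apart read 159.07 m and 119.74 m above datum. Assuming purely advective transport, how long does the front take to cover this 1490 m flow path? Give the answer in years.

Convert K: 1.37e-05 m/s × 86400 = 1.184 m/day.
Hydraulic gradient i = (159.07 − 119.74) / 1490 = 39.33 / 1490 = 0.02640.
Darcy flux q = K · i = 1.184 × 0.02640 = 0.03124 m/day.
Seepage velocity v = q / n_e = 0.03124 / 0.24 = 0.1302 m/day.
Travel time t = L / v = 1490 / 0.1302 = 11445 days = 31.34 years.

31.3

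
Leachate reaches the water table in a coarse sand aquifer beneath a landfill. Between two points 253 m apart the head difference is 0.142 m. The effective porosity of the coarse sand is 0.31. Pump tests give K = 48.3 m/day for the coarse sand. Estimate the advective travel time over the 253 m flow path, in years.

7.92

Hydraulic gradient i = Δh / L = 0.142 / 253 = 0.0005613.
Darcy flux q = K · i = 48.30 × 0.0005613 = 0.02711 m/day.
Seepage velocity v = q / n_e = 0.02711 / 0.31 = 0.08745 m/day.
Travel time t = L / v = 253 / 0.08745 = 2893 days = 7.921 years.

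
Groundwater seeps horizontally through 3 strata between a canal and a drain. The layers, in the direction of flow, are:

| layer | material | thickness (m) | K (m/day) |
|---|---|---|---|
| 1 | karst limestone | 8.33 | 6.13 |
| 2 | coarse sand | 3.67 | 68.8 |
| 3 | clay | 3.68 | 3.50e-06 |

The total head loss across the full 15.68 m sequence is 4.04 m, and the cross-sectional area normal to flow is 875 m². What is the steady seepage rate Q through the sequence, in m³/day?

0.00336

Flow is perpendicular to layering, so the layers act in series and the equivalent K is the thickness-weighted harmonic mean.
Total thickness L = 8.33 + 3.67 + 3.68 = 15.68 m.
Σ(b_i/K_i) = 8.33/6.13 + 3.67/68.8 + 3.68/3.50e-06 = 1.051e+06 d.
K_eq = L / Σ(b_i/K_i) = 15.68 / 1.051e+06 = 1.491e-05 m/day.
Q = K_eq · A · (Δh/L) = 1.491e-05 × 875 × (4.04/15.68) = 0.003362 m³/day.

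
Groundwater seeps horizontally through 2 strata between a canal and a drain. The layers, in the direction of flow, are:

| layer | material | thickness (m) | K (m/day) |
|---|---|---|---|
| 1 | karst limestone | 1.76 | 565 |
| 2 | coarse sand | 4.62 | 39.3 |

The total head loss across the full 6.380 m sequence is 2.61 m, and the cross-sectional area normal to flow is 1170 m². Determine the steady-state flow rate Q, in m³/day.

Flow is perpendicular to layering, so the layers act in series and the equivalent K is the thickness-weighted harmonic mean.
Total thickness L = 1.76 + 4.62 = 6.380 m.
Σ(b_i/K_i) = 1.76/565 + 4.62/39.3 = 0.1207 d.
K_eq = L / Σ(b_i/K_i) = 6.380 / 0.1207 = 52.87 m/day.
Q = K_eq · A · (Δh/L) = 52.87 × 1170 × (2.61/6.380) = 25306 m³/day.

25300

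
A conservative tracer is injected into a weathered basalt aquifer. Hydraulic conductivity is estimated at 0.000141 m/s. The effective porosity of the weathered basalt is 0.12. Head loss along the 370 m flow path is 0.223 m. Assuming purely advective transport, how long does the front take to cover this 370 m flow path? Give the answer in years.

16.6

Convert K: 0.000141 m/s × 86400 = 12.18 m/day.
Hydraulic gradient i = Δh / L = 0.223 / 370 = 0.0006027.
Darcy flux q = K · i = 12.18 × 0.0006027 = 0.007342 m/day.
Seepage velocity v = q / n_e = 0.007342 / 0.12 = 0.06119 m/day.
Travel time t = L / v = 370 / 0.06119 = 6047 days = 16.56 years.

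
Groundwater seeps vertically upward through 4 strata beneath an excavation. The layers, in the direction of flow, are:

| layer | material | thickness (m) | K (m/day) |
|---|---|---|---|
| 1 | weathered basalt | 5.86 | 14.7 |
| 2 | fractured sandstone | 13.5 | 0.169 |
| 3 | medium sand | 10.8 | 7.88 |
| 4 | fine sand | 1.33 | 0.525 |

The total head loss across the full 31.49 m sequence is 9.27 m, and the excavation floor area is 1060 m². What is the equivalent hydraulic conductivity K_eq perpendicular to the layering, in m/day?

0.374

Flow is perpendicular to layering, so the layers act in series and the equivalent K is the thickness-weighted harmonic mean.
Total thickness L = 5.86 + 13.5 + 10.8 + 1.33 = 31.49 m.
Σ(b_i/K_i) = 5.86/14.7 + 13.5/0.169 + 10.8/7.88 + 1.33/0.525 = 84.18 d.
K_eq = L / Σ(b_i/K_i) = 31.49 / 84.18 = 0.3741 m/day.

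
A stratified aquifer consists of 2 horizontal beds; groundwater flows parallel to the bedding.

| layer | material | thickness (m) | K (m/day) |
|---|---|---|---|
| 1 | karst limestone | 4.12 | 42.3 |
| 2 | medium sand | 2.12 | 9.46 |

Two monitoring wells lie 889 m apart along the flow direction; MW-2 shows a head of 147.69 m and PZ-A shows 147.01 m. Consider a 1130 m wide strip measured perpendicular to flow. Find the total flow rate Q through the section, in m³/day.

168

Flow is parallel to layering, so each bed carries its own Darcy discharge and the transmissivities add.
Σ(K_i·b_i) = 42.3×4.12 + 9.46×2.12 = 194.3 m²/day.
Hydraulic gradient i = (147.69 − 147.01) / 889 = 0.68 / 889 = 0.0007649.
Q = Σ(K_i·b_i) · W · i = 194.3 × 1130 × 0.0007649 = 168.0 m³/day.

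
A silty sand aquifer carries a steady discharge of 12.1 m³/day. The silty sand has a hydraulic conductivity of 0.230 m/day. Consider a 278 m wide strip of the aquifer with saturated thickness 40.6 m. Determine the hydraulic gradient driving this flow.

Cross-sectional area A = 278 × 40.6 = 11287 m².
From Q = K·A·i, i = Q / (K·A) = 12.1 / (0.2300 × 11287) = 0.004661.

0.00466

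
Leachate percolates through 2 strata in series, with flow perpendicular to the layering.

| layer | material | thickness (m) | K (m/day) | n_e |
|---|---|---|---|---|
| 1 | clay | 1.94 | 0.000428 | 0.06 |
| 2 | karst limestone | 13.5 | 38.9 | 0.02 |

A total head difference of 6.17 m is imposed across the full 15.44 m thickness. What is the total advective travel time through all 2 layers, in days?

With flow normal to the layers, continuity requires the same specific discharge q through every layer.
Σ(b_i/K_i) = 1.94/0.000428 + 13.5/38.9 = 4533 d.
q = Δh / Σ(b_i/K_i) = 6.17 / 4533 = 0.001361 m/day.
In each layer the seepage velocity is v_i = q/n_i, so the layer transit time is t_i = b_i·n_i / q:
  layer 1 (clay): t_1 = 1.94 × 0.06 / 0.001361 = 85.52 d
  layer 2 (karst limestone): t_2 = 13.5 × 0.02 / 0.001361 = 198.4 d
Total t = Σ t_i = 283.9 days.

284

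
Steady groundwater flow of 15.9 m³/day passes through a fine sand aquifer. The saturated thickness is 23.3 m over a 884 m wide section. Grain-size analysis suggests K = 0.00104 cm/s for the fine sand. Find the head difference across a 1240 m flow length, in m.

1.07

Convert K: 0.00104 cm/s × 864 = 0.8986 m/day.
Cross-sectional area A = 884 × 23.3 = 20597 m².
From Q = K·A·i, i = Q / (K·A) = 15.9 / (0.8986 × 20597) = 0.0008591.
Head loss Δh = i · L = 0.0008591 × 1240 = 1.065 m.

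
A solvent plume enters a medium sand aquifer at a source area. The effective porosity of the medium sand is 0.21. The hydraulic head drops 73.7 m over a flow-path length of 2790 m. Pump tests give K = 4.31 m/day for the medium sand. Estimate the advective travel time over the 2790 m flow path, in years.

Hydraulic gradient i = Δh / L = 73.7 / 2790 = 0.02642.
Darcy flux q = K · i = 4.310 × 0.02642 = 0.1139 m/day.
Seepage velocity v = q / n_e = 0.1139 / 0.21 = 0.5422 m/day.
Travel time t = L / v = 2790 / 0.5422 = 5146 days = 14.09 years.

14.1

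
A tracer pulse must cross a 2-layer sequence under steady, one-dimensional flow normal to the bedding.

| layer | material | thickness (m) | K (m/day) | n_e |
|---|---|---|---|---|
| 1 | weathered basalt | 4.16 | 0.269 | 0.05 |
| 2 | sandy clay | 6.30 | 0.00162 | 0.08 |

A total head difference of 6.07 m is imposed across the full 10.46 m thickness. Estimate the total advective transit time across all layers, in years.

With flow normal to the layers, continuity requires the same specific discharge q through every layer.
Σ(b_i/K_i) = 4.16/0.269 + 6.30/0.00162 = 3904 d.
q = Δh / Σ(b_i/K_i) = 6.07 / 3904 = 0.001555 m/day.
In each layer the seepage velocity is v_i = q/n_i, so the layer transit time is t_i = b_i·n_i / q:
  layer 1 (weathered basalt): t_1 = 4.16 × 0.05 / 0.001555 = 133.8 d
  layer 2 (sandy clay): t_2 = 6.30 × 0.08 / 0.001555 = 324.2 d
Total t = Σ t_i = 458.0 days = 1.254 years.

1.25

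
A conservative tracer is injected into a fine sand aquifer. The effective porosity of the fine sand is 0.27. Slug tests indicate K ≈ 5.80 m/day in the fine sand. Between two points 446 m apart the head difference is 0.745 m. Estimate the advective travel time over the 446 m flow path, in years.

34.0

Hydraulic gradient i = Δh / L = 0.745 / 446 = 0.001670.
Darcy flux q = K · i = 5.800 × 0.001670 = 0.009688 m/day.
Seepage velocity v = q / n_e = 0.009688 / 0.27 = 0.03588 m/day.
Travel time t = L / v = 446 / 0.03588 = 12429 days = 34.03 years.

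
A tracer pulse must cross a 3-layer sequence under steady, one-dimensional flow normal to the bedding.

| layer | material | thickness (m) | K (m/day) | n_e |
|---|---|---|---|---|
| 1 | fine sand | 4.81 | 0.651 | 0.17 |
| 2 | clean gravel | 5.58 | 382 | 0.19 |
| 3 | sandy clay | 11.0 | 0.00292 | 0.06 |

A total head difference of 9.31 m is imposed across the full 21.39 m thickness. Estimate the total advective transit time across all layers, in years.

With flow normal to the layers, continuity requires the same specific discharge q through every layer.
Σ(b_i/K_i) = 4.81/0.651 + 5.58/382 + 11.0/0.00292 = 3775 d.
q = Δh / Σ(b_i/K_i) = 9.31 / 3775 = 0.002467 m/day.
In each layer the seepage velocity is v_i = q/n_i, so the layer transit time is t_i = b_i·n_i / q:
  layer 1 (fine sand): t_1 = 4.81 × 0.17 / 0.002467 = 331.5 d
  layer 2 (clean gravel): t_2 = 5.58 × 0.19 / 0.002467 = 429.8 d
  layer 3 (sandy clay): t_3 = 11.0 × 0.06 / 0.002467 = 267.6 d
Total t = Σ t_i = 1029 days = 2.817 years.

2.82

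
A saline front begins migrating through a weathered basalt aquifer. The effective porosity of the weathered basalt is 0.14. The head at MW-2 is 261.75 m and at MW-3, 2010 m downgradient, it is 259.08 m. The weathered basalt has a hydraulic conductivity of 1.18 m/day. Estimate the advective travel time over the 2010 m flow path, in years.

492

Hydraulic gradient i = (261.75 − 259.08) / 2010 = 2.67 / 2010 = 0.001328.
Darcy flux q = K · i = 1.180 × 0.001328 = 0.001567 m/day.
Seepage velocity v = q / n_e = 0.001567 / 0.14 = 0.01120 m/day.
Travel time t = L / v = 2010 / 0.01120 = 1.795e+05 days = 491.5 years.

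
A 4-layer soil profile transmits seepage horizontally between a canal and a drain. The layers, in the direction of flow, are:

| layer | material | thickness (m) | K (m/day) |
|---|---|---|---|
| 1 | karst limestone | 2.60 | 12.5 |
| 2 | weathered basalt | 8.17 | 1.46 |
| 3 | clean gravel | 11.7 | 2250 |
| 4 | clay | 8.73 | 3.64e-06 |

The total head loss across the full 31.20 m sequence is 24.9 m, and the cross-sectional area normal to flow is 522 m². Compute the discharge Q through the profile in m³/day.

Flow is perpendicular to layering, so the layers act in series and the equivalent K is the thickness-weighted harmonic mean.
Total thickness L = 2.60 + 8.17 + 11.7 + 8.73 = 31.20 m.
Σ(b_i/K_i) = 2.60/12.5 + 8.17/1.46 + 11.7/2250 + 8.73/3.64e-06 = 2.398e+06 d.
K_eq = L / Σ(b_i/K_i) = 31.20 / 2.398e+06 = 1.301e-05 m/day.
Q = K_eq · A · (Δh/L) = 1.301e-05 × 522 × (24.9/31.20) = 0.005419 m³/day.

0.00542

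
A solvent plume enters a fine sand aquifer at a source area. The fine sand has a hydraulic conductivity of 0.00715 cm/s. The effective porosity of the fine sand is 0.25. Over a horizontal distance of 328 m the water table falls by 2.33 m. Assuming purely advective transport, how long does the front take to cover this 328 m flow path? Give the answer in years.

5.12

Convert K: 0.00715 cm/s × 864 = 6.178 m/day.
Hydraulic gradient i = Δh / L = 2.33 / 328 = 0.007104.
Darcy flux q = K · i = 6.178 × 0.007104 = 0.04388 m/day.
Seepage velocity v = q / n_e = 0.04388 / 0.25 = 0.1755 m/day.
Travel time t = L / v = 328 / 0.1755 = 1869 days = 5.116 years.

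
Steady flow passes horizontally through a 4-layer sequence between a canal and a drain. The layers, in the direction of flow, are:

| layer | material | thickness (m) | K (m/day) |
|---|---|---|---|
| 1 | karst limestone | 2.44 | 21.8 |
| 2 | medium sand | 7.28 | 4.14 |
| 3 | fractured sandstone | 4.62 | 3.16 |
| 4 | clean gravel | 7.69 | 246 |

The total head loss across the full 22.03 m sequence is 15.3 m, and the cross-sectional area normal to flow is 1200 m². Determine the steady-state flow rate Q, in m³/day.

Flow is perpendicular to layering, so the layers act in series and the equivalent K is the thickness-weighted harmonic mean.
Total thickness L = 2.44 + 7.28 + 4.62 + 7.69 = 22.03 m.
Σ(b_i/K_i) = 2.44/21.8 + 7.28/4.14 + 4.62/3.16 + 7.69/246 = 3.364 d.
K_eq = L / Σ(b_i/K_i) = 22.03 / 3.364 = 6.549 m/day.
Q = K_eq · A · (Δh/L) = 6.549 × 1200 × (15.3/22.03) = 5458 m³/day.

5460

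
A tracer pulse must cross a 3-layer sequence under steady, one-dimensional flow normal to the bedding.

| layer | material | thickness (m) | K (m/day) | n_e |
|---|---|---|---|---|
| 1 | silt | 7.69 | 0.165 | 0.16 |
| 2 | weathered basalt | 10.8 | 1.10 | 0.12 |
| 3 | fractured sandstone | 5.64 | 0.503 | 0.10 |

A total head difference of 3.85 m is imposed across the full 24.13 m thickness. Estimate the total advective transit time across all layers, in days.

With flow normal to the layers, continuity requires the same specific discharge q through every layer.
Σ(b_i/K_i) = 7.69/0.165 + 10.8/1.10 + 5.64/0.503 = 67.64 d.
q = Δh / Σ(b_i/K_i) = 3.85 / 67.64 = 0.05692 m/day.
In each layer the seepage velocity is v_i = q/n_i, so the layer transit time is t_i = b_i·n_i / q:
  layer 1 (silt): t_1 = 7.69 × 0.16 / 0.05692 = 21.62 d
  layer 2 (weathered basalt): t_2 = 10.8 × 0.12 / 0.05692 = 22.77 d
  layer 3 (fractured sandstone): t_3 = 5.64 × 0.10 / 0.05692 = 9.908 d
Total t = Σ t_i = 54.29 days.

54.3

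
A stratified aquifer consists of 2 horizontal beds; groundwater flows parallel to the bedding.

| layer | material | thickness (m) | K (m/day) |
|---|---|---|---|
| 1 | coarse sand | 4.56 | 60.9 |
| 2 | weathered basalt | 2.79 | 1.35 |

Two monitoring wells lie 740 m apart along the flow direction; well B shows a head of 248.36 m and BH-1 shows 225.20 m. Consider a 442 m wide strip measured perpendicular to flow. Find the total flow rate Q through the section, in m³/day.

Flow is parallel to layering, so each bed carries its own Darcy discharge and the transmissivities add.
Σ(K_i·b_i) = 60.9×4.56 + 1.35×2.79 = 281.5 m²/day.
Hydraulic gradient i = (248.36 − 225.20) / 740 = 23.16 / 740 = 0.03130.
Q = Σ(K_i·b_i) · W · i = 281.5 × 442 × 0.03130 = 3894 m³/day.

3890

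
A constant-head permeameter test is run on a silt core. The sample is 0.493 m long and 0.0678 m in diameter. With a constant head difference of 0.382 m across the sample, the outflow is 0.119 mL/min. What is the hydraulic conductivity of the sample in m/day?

Cross-sectional area A = π·(d/2)² = π × (0.0678/2)² = 0.003610 m².
Convert discharge: 0.119 mL/min = 1.983e-09 m³/s.
Darcy's law rearranged: K = Q·L / (A·Δh) = 1.983e-09 × 0.493 / (0.003610 × 0.382) = 7.090e-07 m/s = 0.06126 m/day.

0.0613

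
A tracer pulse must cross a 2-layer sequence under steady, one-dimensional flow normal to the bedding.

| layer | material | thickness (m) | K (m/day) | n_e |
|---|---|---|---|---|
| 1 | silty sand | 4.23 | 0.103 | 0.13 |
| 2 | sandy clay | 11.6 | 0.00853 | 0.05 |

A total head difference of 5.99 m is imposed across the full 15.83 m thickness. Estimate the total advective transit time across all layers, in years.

With flow normal to the layers, continuity requires the same specific discharge q through every layer.
Σ(b_i/K_i) = 4.23/0.103 + 11.6/0.00853 = 1401 d.
q = Δh / Σ(b_i/K_i) = 5.99 / 1401 = 0.004276 m/day.
In each layer the seepage velocity is v_i = q/n_i, so the layer transit time is t_i = b_i·n_i / q:
  layer 1 (silty sand): t_1 = 4.23 × 0.13 / 0.004276 = 128.6 d
  layer 2 (sandy clay): t_2 = 11.6 × 0.05 / 0.004276 = 135.7 d
Total t = Σ t_i = 264.3 days = 0.7235 years.

0.724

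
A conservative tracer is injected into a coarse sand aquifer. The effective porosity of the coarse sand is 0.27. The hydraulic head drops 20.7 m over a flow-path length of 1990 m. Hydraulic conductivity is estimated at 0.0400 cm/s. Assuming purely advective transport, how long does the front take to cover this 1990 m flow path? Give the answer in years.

4.09

Convert K: 0.0400 cm/s × 864 = 34.56 m/day.
Hydraulic gradient i = Δh / L = 20.7 / 1990 = 0.01040.
Darcy flux q = K · i = 34.56 × 0.01040 = 0.3595 m/day.
Seepage velocity v = q / n_e = 0.3595 / 0.27 = 1.331 m/day.
Travel time t = L / v = 1990 / 1.331 = 1495 days = 4.092 years.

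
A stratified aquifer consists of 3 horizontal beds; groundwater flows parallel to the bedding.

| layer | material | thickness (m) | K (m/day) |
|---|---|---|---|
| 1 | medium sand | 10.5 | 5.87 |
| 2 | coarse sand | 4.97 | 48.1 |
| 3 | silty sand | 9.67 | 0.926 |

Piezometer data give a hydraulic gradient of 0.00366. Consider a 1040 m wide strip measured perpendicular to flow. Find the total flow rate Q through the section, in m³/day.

Flow is parallel to layering, so each bed carries its own Darcy discharge and the transmissivities add.
Σ(K_i·b_i) = 5.87×10.5 + 48.1×4.97 + 0.926×9.67 = 309.6 m²/day.
Hydraulic gradient i = 0.00366.
Q = Σ(K_i·b_i) · W · i = 309.6 × 1040 × 0.003660 = 1179 m³/day.

1180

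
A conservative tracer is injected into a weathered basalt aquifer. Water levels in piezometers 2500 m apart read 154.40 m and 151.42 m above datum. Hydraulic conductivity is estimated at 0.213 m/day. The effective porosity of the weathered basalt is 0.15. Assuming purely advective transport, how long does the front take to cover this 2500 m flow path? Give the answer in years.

Hydraulic gradient i = (154.40 − 151.42) / 2500 = 2.98 / 2500 = 0.001192.
Darcy flux q = K · i = 0.2130 × 0.001192 = 0.0002539 m/day.
Seepage velocity v = q / n_e = 0.0002539 / 0.15 = 0.001693 m/day.
Travel time t = L / v = 2500 / 0.001693 = 1.477e+06 days = 4044 years.

4040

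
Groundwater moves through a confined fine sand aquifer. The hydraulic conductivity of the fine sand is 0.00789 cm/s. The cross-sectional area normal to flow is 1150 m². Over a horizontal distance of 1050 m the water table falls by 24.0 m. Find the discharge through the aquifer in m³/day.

Convert K: 0.00789 cm/s × 864 = 6.817 m/day.
Hydraulic gradient i = Δh / L = 24.0 / 1050 = 0.02286.
Darcy's law: Q = K · A · i = 6.817 × 1150 × 0.02286 = 179.2 m³/day.

179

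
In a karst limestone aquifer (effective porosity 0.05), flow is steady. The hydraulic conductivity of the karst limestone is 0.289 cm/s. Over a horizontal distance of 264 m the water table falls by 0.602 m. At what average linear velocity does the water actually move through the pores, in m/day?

11.4

Convert K: 0.289 cm/s × 864 = 249.7 m/day.
Hydraulic gradient i = Δh / L = 0.602 / 264 = 0.002280.
Darcy flux q = K · i = 249.7 × 0.002280 = 0.5694 m/day.
Seepage velocity v = q / n_e = 0.5694 / 0.05 = 11.39 m/day.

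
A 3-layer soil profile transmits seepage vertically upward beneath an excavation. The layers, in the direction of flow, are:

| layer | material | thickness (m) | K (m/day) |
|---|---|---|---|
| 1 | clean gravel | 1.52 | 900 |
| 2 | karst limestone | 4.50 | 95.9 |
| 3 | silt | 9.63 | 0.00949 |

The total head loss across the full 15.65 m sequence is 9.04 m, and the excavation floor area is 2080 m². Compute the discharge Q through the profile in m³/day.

Flow is perpendicular to layering, so the layers act in series and the equivalent K is the thickness-weighted harmonic mean.
Total thickness L = 1.52 + 4.50 + 9.63 = 15.65 m.
Σ(b_i/K_i) = 1.52/900 + 4.50/95.9 + 9.63/0.00949 = 1015 d.
K_eq = L / Σ(b_i/K_i) = 15.65 / 1015 = 0.01542 m/day.
Q = K_eq · A · (Δh/L) = 0.01542 × 2080 × (9.04/15.65) = 18.53 m³/day.

18.5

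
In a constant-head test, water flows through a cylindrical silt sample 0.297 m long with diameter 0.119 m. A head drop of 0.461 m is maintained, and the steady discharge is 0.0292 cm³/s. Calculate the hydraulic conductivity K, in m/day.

Cross-sectional area A = π·(d/2)² = π × (0.119/2)² = 0.01112 m².
Convert discharge: 0.0292 cm³/s = 2.920e-08 m³/s.
Darcy's law rearranged: K = Q·L / (A·Δh) = 2.920e-08 × 0.297 / (0.01112 × 0.461) = 1.691e-06 m/s = 0.1461 m/day.

0.146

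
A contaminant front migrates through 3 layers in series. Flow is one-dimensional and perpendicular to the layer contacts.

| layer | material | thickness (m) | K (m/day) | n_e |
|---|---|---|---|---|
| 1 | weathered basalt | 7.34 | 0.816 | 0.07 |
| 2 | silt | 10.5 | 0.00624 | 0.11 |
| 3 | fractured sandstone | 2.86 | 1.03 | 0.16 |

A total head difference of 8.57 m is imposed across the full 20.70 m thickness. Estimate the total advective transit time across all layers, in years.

With flow normal to the layers, continuity requires the same specific discharge q through every layer.
Σ(b_i/K_i) = 7.34/0.816 + 10.5/0.00624 + 2.86/1.03 = 1694 d.
q = Δh / Σ(b_i/K_i) = 8.57 / 1694 = 0.005058 m/day.
In each layer the seepage velocity is v_i = q/n_i, so the layer transit time is t_i = b_i·n_i / q:
  layer 1 (weathered basalt): t_1 = 7.34 × 0.07 / 0.005058 = 101.6 d
  layer 2 (silt): t_2 = 10.5 × 0.11 / 0.005058 = 228.4 d
  layer 3 (fractured sandstone): t_3 = 2.86 × 0.16 / 0.005058 = 90.48 d
Total t = Σ t_i = 420.4 days = 1.151 years.

1.15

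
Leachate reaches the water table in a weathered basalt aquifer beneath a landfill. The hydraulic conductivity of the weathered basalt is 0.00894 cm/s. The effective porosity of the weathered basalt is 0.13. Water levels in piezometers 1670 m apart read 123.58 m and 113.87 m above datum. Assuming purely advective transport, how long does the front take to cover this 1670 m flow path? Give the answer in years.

13.2

Convert K: 0.00894 cm/s × 864 = 7.724 m/day.
Hydraulic gradient i = (123.58 − 113.87) / 1670 = 9.71 / 1670 = 0.005814.
Darcy flux q = K · i = 7.724 × 0.005814 = 0.04491 m/day.
Seepage velocity v = q / n_e = 0.04491 / 0.13 = 0.3455 m/day.
Travel time t = L / v = 1670 / 0.3455 = 4834 days = 13.23 years.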